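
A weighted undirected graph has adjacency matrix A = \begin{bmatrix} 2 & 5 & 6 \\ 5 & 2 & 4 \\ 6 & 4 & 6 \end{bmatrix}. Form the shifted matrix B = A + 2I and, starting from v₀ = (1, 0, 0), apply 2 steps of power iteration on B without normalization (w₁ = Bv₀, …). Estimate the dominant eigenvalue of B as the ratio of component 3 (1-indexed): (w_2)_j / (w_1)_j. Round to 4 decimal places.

B = A + 2I has rows (4, 5, 6); (5, 4, 4); (6, 4, 8)
w1 = Bv₀ = (4·1 + 5·0 + 6·0; 5·1 + 4·0 + 4·0; 6·1 + 4·0 + 8·0) = (4, 5, 6)
w2 = Bw1 = (4·4 + 5·5 + 6·6; 5·4 + 4·5 + 4·6; 6·4 + 4·5 + 8·6) = (77, 64, 92)
Ratio: 92/6 = 15.3333

μ ≈ 15.3333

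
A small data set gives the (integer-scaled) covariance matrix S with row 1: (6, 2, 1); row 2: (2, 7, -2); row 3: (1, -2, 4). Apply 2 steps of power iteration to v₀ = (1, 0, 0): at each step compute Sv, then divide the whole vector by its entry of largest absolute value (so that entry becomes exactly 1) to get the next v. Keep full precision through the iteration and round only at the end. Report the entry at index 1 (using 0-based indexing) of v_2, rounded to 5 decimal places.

0.58537

Sv0 = (6.000000, 2.000000, 1.000000); divide by 6.000000 → v1 = (1.000000, 0.333333, 0.166667)
Sv1 = (6.833333, 4.000000, 1.000000); divide by 6.833333 → v2 = (1.000000, 0.585366, 0.146341)
Requested entry of v2: 24/41 = 0.58537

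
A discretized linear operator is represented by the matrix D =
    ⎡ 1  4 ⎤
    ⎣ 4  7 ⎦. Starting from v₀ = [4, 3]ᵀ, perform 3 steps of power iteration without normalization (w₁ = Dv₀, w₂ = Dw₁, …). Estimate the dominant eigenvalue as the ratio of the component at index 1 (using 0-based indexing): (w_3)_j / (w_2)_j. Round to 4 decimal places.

w1 = Dv₀ = (1·4 + 4·3; 4·4 + 7·3) = (16, 37)
w2 = Dw1 = (1·16 + 4·37; 4·16 + 7·37) = (164, 323)
w3 = Dw2 = (1456, 2917)
Ratio at component: 2917 / 323 = 9.0310

9.0310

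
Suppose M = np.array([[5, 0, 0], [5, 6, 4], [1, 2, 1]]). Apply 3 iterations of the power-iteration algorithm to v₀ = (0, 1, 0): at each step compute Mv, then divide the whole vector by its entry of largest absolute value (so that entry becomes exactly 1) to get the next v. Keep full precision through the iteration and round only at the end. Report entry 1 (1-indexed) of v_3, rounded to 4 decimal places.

Mv0 = (0.00000, 6.00000, 2.00000); divide by 6.00000 → v1 = (0.00000, 1.00000, 0.33333)
Mv1 = (0.00000, 7.33333, 2.33333); divide by 7.33333 → v2 = (0.00000, 1.00000, 0.31818)
Mv2 = (0.00000, 7.27273, 2.31818); divide by 7.27273 → v3 = (0.00000, 1.00000, 0.31875)
Requested entry of v3: 0/320 = 0.0000

0.0000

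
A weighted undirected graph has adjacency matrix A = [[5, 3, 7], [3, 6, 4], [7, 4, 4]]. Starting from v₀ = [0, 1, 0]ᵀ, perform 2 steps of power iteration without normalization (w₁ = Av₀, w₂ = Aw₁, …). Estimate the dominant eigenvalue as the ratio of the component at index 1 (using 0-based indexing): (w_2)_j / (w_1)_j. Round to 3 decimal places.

λ ≈ 10.167

w1 = Av₀ = (3, 6, 4)
w2 = Aw1 = (61, 61, 61)
Ratio at component: 61 / 6 = 10.167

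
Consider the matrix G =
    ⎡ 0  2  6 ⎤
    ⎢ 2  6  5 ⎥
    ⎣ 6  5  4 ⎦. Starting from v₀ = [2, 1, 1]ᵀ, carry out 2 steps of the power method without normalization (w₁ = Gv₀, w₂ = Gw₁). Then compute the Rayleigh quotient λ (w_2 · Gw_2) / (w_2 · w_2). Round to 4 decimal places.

w1 = Gv₀ = (0·2 + 2·1 + 6·1; 2·2 + 6·1 + 5·1; 6·2 + 5·1 + 4·1) = (8, 15, 21)
w2 = Gw1 = (0·8 + 2·15 + 6·21; 2·8 + 6·15 + 5·21; 6·8 + 5·15 + 4·21) = (156, 211, 207)
Gw2 = (1664, 2613, 2819)
w2·Gw2 = 156·1664 + 211·2613 + 207·2819 = 1394460; w2·w2 = 156·156 + 211·211 + 207·207 = 111706
λ ≈ 1394460/111706 = 12.4833

12.4833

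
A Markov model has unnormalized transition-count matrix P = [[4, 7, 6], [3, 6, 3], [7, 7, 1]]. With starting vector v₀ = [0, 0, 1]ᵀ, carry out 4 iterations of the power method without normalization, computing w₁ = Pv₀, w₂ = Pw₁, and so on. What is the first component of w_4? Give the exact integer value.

w1 = Pv₀ = (4·0 + 7·0 + 6·1; 3·0 + 6·0 + 3·1; 7·0 + 7·0 + 1·1) = (6, 3, 1)
w2 = Pw1 = (4·6 + 7·3 + 6·1; 3·6 + 6·3 + 3·1; 7·6 + 7·3 + 1·1) = (51, 39, 64)
w3 = Pw2 = (861, 579, 694)
w4 = Pw3 = (11661, 8139, 10774)
The requested component of w4 is 11661.

11661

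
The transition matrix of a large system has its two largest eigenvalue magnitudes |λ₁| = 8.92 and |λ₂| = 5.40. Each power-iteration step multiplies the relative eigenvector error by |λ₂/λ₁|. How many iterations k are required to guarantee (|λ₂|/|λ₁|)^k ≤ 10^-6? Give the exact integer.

|λ₂/λ₁| = 5.40/8.92 = 0.60538
Need k ≥ ln(10^-6) / ln(0.60538) = -13.8155 / -0.5019 ≈ 27.527
Smallest integer k satisfying the bound: 28

28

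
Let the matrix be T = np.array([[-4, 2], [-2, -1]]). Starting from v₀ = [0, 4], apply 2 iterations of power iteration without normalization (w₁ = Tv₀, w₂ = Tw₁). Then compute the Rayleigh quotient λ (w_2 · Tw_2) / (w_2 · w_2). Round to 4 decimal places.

λ ≈ -3.7523

w1 = Tv₀ = ((-4)·0 + 2·4; (-2)·0 + (-1)·4) = (8, -4)
w2 = Tw1 = ((-4)·8 + 2·(-4); (-2)·8 + (-1)·(-4)) = (-40, -12)
Tw2 = (136, 92)
w2·Tw2 = (-40)·136 + (-12)·92 = -6544; w2·w2 = (-40)·(-40) + (-12)·(-12) = 1744
λ ≈ -6544/1744 = -3.7523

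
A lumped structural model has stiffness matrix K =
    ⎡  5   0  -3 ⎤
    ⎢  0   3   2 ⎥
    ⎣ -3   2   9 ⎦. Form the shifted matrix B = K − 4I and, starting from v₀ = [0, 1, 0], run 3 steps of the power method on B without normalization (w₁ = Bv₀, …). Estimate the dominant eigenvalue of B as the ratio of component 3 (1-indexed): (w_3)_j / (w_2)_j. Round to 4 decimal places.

B = K − 4I has rows (1, 0, -3); (0, -1, 2); (-3, 2, 5)
w1 = Bv₀ = (0, -1, 2)
w2 = Bw1 = (-6, 5, 8)
w3 = Bw2 = (-30, 11, 68)
Ratio: 68/8 = 8.5000

μ ≈ 8.5000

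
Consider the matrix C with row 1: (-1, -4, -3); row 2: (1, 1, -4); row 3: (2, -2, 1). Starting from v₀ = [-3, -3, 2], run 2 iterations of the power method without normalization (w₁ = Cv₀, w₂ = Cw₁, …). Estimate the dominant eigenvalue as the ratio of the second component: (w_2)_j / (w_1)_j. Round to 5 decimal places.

0.92857

w1 = Cv₀ = ((-1)·(-3) + (-4)·(-3) + (-3)·2; 1·(-3) + 1·(-3) + (-4)·2; 2·(-3) + (-2)·(-3) + 1·2) = (9, -14, 2)
w2 = Cw1 = ((-1)·9 + (-4)·(-14) + (-3)·2; 1·9 + 1·(-14) + (-4)·2; 2·9 + (-2)·(-14) + 1·2) = (41, -13, 48)
Ratio at component: -13 / -14 = 0.92857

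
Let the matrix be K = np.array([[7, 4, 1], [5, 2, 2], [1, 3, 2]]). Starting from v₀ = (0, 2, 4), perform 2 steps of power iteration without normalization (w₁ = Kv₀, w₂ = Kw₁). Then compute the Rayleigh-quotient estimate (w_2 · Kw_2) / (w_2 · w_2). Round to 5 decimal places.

10.03562

w1 = Kv₀ = (7·0 + 4·2 + 1·4; 5·0 + 2·2 + 2·4; 1·0 + 3·2 + 2·4) = (12, 12, 14)
w2 = Kw1 = (7·12 + 4·12 + 1·14; 5·12 + 2·12 + 2·14; 1·12 + 3·12 + 2·14) = (146, 112, 76)
Kw2 = (1546, 1106, 634)
w2·Kw2 = 146·1546 + 112·1106 + 76·634 = 397772; w2·w2 = 146·146 + 112·112 + 76·76 = 39636
λ ≈ 397772/39636 = 10.03562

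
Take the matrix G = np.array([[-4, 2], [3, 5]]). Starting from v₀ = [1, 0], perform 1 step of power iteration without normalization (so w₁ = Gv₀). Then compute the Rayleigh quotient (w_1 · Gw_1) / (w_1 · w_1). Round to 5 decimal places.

w1 = Gv₀ = ((-4)·1 + 2·0; 3·1 + 5·0) = (-4, 3)
Gw1 = (22, 3)
w1·Gw1 = (-4)·22 + 3·3 = -79; w1·w1 = (-4)·(-4) + 3·3 = 25
λ ≈ -79/25 = -3.16000

-3.16000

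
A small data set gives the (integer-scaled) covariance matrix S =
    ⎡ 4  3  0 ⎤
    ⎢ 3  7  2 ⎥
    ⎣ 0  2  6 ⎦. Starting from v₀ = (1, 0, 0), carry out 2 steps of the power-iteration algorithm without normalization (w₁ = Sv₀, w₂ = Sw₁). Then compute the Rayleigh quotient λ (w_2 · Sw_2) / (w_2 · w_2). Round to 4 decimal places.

9.1891

w1 = Sv₀ = (4, 3, 0)
w2 = Sw1 = (25, 33, 6)
Sw2 = (199, 318, 102)
w2·Sw2 = 25·199 + 33·318 + 6·102 = 16081; w2·w2 = 25·25 + 33·33 + 6·6 = 1750
λ ≈ 16081/1750 = 9.1891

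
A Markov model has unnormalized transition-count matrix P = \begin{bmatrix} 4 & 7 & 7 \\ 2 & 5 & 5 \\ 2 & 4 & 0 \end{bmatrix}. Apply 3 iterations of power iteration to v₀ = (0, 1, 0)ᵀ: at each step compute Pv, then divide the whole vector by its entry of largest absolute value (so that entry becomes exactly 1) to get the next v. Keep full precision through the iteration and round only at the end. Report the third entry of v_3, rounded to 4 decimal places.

0.4118

Pv0 = (7.00000, 5.00000, 4.00000); divide by 7.00000 → v1 = (1.00000, 0.71429, 0.57143)
Pv1 = (13.00000, 8.42857, 4.85714); divide by 13.00000 → v2 = (1.00000, 0.64835, 0.37363)
Pv2 = (11.15385, 7.10989, 4.59341); divide by 11.15385 → v3 = (1.00000, 0.63744, 0.41182)
Requested entry of v3: 418/1015 = 0.4118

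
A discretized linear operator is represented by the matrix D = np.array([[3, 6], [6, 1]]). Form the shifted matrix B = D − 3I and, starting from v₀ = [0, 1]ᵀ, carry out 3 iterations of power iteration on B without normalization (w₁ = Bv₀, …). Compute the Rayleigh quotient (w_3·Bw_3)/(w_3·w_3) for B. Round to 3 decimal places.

-5.997

B = D − 3I has rows (0, 6); (6, -2)
w1 = Bv₀ = (6, -2)
w2 = Bw1 = (-12, 40)
w3 = Bw2 = (240, -152)
Bw3 = (-912, 1744)
w3·Bw3 = -483968; w3·w3 = 80704; μ ≈ -483968/80704 = -5.997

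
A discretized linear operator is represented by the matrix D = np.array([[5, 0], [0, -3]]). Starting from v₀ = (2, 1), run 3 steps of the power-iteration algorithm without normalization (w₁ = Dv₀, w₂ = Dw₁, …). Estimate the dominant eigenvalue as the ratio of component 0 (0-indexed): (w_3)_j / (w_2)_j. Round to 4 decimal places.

w1 = Dv₀ = (10, -3)
w2 = Dw1 = (50, 9)
w3 = Dw2 = (250, -27)
Ratio at component: 250 / 50 = 5.0000

λ ≈ 5.0000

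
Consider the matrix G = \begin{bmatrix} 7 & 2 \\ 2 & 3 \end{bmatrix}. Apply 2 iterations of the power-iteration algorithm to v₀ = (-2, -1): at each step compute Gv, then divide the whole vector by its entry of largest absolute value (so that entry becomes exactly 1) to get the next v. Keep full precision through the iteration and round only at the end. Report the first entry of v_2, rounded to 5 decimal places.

Gv0 = (-16.000000, -7.000000); divide by -16.000000 → v1 = (1.000000, 0.437500)
Gv1 = (7.875000, 3.312500); divide by 7.875000 → v2 = (1.000000, 0.420635)
Requested entry of v2: -126/-126 = 1.00000

1.00000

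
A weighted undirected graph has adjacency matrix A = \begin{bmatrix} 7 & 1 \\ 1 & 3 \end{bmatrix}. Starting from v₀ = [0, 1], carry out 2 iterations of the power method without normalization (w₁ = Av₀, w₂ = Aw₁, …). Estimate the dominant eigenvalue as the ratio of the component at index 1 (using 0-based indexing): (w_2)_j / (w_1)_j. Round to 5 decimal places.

3.33333

w1 = Av₀ = (1, 3)
w2 = Aw1 = (10, 10)
Ratio at component: 10 / 3 = 3.33333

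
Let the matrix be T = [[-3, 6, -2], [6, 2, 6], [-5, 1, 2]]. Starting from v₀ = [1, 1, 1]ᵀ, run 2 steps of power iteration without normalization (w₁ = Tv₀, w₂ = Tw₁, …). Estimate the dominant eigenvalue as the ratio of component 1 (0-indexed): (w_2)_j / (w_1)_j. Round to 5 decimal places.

w1 = Tv₀ = ((-3)·1 + 6·1 + (-2)·1; 6·1 + 2·1 + 6·1; (-5)·1 + 1·1 + 2·1) = (1, 14, -2)
w2 = Tw1 = ((-3)·1 + 6·14 + (-2)·(-2); 6·1 + 2·14 + 6·(-2); (-5)·1 + 1·14 + 2·(-2)) = (85, 22, 5)
Ratio at component: 22 / 14 = 1.57143

1.57143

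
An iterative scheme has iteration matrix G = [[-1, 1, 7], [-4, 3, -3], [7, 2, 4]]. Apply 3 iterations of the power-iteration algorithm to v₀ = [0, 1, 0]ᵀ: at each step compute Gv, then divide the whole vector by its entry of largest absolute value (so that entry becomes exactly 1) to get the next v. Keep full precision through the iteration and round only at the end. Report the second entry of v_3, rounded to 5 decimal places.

-0.67010

Gv0 = (1.000000, 3.000000, 2.000000); divide by 3.000000 → v1 = (0.333333, 1.000000, 0.666667)
Gv1 = (5.333333, -0.333333, 7.000000); divide by 7.000000 → v2 = (0.761905, -0.047619, 1.000000)
Gv2 = (6.190476, -6.190476, 9.238095); divide by 9.238095 → v3 = (0.670103, -0.670103, 1.000000)
Requested entry of v3: -130/194 = -0.67010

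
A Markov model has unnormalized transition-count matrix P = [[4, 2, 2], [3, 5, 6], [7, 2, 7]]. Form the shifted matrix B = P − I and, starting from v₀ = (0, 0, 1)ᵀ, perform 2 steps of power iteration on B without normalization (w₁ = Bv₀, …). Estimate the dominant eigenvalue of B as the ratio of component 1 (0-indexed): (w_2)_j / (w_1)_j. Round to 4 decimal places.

B = P − I has rows (3, 2, 2); (3, 4, 6); (7, 2, 6)
w1 = Bv₀ = (3·0 + 2·0 + 2·1; 3·0 + 4·0 + 6·1; 7·0 + 2·0 + 6·1) = (2, 6, 6)
w2 = Bw1 = (3·2 + 2·6 + 2·6; 3·2 + 4·6 + 6·6; 7·2 + 2·6 + 6·6) = (30, 66, 62)
Ratio: 66/6 = 11.0000

μ ≈ 11.0000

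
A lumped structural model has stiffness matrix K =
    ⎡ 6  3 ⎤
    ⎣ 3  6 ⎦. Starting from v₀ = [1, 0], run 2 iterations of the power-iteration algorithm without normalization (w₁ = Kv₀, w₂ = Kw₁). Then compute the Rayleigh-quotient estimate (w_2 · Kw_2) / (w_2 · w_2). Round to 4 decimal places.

8.9268

w1 = Kv₀ = (6, 3)
w2 = Kw1 = (45, 36)
Kw2 = (378, 351)
w2·Kw2 = 45·378 + 36·351 = 29646; w2·w2 = 45·45 + 36·36 = 3321
λ ≈ 29646/3321 = 8.9268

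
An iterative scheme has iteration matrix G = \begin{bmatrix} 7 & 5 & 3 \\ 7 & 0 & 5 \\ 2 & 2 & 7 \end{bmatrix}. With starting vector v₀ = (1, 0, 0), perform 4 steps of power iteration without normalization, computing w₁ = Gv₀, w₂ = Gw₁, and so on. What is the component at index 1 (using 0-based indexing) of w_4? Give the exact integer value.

10317

w1 = Gv₀ = (7, 7, 2)
w2 = Gw1 = (90, 59, 42)
w3 = Gw2 = (1051, 840, 592)
w4 = Gw3 = (13333, 10317, 7926)
The requested component of w4 is 10317.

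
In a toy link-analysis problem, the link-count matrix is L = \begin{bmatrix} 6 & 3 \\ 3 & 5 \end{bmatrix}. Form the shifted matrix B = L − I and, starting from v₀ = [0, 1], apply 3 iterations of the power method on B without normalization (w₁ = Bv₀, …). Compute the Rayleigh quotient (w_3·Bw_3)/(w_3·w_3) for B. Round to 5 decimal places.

μ ≈ 7.54094

B = L − I has rows (5, 3); (3, 4)
w1 = Bv₀ = (5·0 + 3·1; 3·0 + 4·1) = (3, 4)
w2 = Bw1 = (5·3 + 3·4; 3·3 + 4·4) = (27, 25)
w3 = Bw2 = (210, 181)
Bw3 = (1593, 1354)
w3·Bw3 = 579604; w3·w3 = 76861; μ ≈ 579604/76861 = 7.54094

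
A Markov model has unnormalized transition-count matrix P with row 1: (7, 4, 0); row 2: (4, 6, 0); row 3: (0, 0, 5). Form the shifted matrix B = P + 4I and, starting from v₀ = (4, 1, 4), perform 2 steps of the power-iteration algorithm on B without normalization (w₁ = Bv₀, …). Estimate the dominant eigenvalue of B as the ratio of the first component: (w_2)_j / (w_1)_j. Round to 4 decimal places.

B = P + 4I has rows (11, 4, 0); (4, 10, 0); (0, 0, 9)
w1 = Bv₀ = (11·4 + 4·1 + 0·4; 4·4 + 10·1 + 0·4; 0·4 + 0·1 + 9·4) = (48, 26, 36)
w2 = Bw1 = (11·48 + 4·26 + 0·36; 4·48 + 10·26 + 0·36; 0·48 + 0·26 + 9·36) = (632, 452, 324)
Ratio: 632/48 = 13.1667

13.1667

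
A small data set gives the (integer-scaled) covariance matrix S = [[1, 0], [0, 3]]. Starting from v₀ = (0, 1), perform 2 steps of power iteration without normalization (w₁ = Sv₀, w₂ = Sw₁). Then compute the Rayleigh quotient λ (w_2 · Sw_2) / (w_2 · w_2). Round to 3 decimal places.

λ ≈ 3.000

w1 = Sv₀ = (0, 3)
w2 = Sw1 = (0, 9)
Sw2 = (0, 27)
w2·Sw2 = 0·0 + 9·27 = 243; w2·w2 = 0·0 + 9·9 = 81
λ ≈ 243/81 = 3.000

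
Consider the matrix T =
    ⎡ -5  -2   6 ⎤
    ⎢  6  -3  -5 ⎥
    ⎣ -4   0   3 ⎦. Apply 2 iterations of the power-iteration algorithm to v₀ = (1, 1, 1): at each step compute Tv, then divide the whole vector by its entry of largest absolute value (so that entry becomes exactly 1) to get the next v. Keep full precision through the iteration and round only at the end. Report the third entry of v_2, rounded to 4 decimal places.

Tv0 = (-1.00000, -2.00000, -1.00000); divide by -2.00000 → v1 = (0.50000, 1.00000, 0.50000)
Tv1 = (-1.50000, -2.50000, -0.50000); divide by -2.50000 → v2 = (0.60000, 1.00000, 0.20000)
Requested entry of v2: 1/5 = 0.2000

0.2000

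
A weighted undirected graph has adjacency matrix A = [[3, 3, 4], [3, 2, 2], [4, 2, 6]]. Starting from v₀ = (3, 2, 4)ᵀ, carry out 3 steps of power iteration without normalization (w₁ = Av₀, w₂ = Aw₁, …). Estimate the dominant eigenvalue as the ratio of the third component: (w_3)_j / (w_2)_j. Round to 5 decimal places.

λ ≈ 10.17241

w1 = Av₀ = (31, 21, 40)
w2 = Aw1 = (316, 215, 406)
w3 = Aw2 = (3217, 2190, 4130)
Ratio at component: 4130 / 406 = 10.17241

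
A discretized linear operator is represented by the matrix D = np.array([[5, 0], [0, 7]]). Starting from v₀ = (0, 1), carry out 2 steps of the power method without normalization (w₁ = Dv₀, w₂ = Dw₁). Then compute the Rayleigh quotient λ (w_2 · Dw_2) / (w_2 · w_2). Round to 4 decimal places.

7.0000

w1 = Dv₀ = (5·0 + 0·1; 0·0 + 7·1) = (0, 7)
w2 = Dw1 = (5·0 + 0·7; 0·0 + 7·7) = (0, 49)
Dw2 = (0, 343)
w2·Dw2 = 0·0 + 49·343 = 16807; w2·w2 = 0·0 + 49·49 = 2401
λ ≈ 16807/2401 = 7.0000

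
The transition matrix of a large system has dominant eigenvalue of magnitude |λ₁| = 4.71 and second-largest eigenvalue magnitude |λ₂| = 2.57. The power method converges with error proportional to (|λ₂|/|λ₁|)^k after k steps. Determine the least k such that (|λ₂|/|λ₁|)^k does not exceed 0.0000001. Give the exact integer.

27

|λ₂/λ₁| = 2.57/4.71 = 0.54565
Need k ≥ ln(0.0000001) / ln(0.54565) = -16.1181 / -0.6058 ≈ 26.607
Smallest integer k satisfying the bound: 27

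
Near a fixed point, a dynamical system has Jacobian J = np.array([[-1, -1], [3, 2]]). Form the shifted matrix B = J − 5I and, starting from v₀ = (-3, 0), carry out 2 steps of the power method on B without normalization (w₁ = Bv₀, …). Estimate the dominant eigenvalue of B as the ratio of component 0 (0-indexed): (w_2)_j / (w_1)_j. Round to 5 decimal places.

μ ≈ -5.50000

B = J − 5I has rows (-6, -1); (3, -3)
w1 = Bv₀ = ((-6)·(-3) + (-1)·0; 3·(-3) + (-3)·0) = (18, -9)
w2 = Bw1 = ((-6)·18 + (-1)·(-9); 3·18 + (-3)·(-9)) = (-99, 81)
Ratio: -99/18 = -5.50000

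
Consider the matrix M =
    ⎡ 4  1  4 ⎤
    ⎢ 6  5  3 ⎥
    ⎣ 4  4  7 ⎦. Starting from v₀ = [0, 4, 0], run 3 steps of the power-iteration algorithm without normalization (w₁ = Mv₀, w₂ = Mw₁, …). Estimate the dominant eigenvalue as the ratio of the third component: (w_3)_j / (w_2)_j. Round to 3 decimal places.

w1 = Mv₀ = (4·0 + 1·4 + 4·0; 6·0 + 5·4 + 3·0; 4·0 + 4·4 + 7·0) = (4, 20, 16)
w2 = Mw1 = (4·4 + 1·20 + 4·16; 6·4 + 5·20 + 3·16; 4·4 + 4·20 + 7·16) = (100, 172, 208)
w3 = Mw2 = (1404, 2084, 2544)
Ratio at component: 2544 / 208 = 12.231

12.231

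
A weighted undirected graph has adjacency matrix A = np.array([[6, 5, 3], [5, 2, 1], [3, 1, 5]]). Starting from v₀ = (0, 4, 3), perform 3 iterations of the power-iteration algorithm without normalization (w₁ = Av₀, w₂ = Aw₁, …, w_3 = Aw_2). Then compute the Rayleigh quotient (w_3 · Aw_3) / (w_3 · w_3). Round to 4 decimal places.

w1 = Av₀ = (29, 11, 19)
w2 = Aw1 = (286, 186, 193)
w3 = Aw2 = (3225, 1995, 2009)
Aw3 = (35352, 22124, 21715)
w3·Aw3 = 3225·35352 + 1995·22124 + 2009·21715 = 201773015; w3·w3 = 3225·3225 + 1995·1995 + 2009·2009 = 18416731
λ ≈ 201773015/18416731 = 10.9560

10.9560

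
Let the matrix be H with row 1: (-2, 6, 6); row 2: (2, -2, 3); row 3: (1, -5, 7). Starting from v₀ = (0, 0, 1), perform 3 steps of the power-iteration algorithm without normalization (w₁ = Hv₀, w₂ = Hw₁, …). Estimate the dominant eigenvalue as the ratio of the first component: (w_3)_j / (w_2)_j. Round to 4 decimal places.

λ ≈ 6.3750

w1 = Hv₀ = ((-2)·0 + 6·0 + 6·1; 2·0 + (-2)·0 + 3·1; 1·0 + (-5)·0 + 7·1) = (6, 3, 7)
w2 = Hw1 = ((-2)·6 + 6·3 + 6·7; 2·6 + (-2)·3 + 3·7; 1·6 + (-5)·3 + 7·7) = (48, 27, 40)
w3 = Hw2 = (306, 162, 193)
Ratio at component: 306 / 48 = 6.3750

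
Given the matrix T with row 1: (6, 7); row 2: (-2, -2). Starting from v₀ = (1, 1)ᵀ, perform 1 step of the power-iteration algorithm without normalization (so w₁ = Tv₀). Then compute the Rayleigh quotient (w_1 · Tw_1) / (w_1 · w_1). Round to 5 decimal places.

λ ≈ 3.90270

w1 = Tv₀ = (6·1 + 7·1; (-2)·1 + (-2)·1) = (13, -4)
Tw1 = (50, -18)
w1·Tw1 = 13·50 + (-4)·(-18) = 722; w1·w1 = 13·13 + (-4)·(-4) = 185
λ ≈ 722/185 = 3.90270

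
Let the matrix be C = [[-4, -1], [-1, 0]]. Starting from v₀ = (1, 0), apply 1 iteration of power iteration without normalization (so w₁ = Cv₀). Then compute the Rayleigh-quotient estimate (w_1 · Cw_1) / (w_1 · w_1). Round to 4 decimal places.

w1 = Cv₀ = (-4, -1)
Cw1 = (17, 4)
w1·Cw1 = (-4)·17 + (-1)·4 = -72; w1·w1 = (-4)·(-4) + (-1)·(-1) = 17
λ ≈ -72/17 = -4.2353

λ ≈ -4.2353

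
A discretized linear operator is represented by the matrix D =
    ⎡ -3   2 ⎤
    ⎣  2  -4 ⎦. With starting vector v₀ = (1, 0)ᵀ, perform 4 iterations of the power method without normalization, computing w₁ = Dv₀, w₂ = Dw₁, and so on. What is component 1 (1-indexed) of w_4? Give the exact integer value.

w1 = Dv₀ = (-3, 2)
w2 = Dw1 = (13, -14)
w3 = Dw2 = (-67, 82)
w4 = Dw3 = (365, -462)
The requested component of w4 is 365.

365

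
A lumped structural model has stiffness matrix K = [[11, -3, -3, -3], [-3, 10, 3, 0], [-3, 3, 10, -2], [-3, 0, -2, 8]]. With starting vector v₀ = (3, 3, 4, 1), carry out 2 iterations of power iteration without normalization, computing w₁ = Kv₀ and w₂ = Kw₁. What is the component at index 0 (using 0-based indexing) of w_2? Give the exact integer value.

w1 = Kv₀ = (11·3 + (-3)·3 + (-3)·4 + (-3)·1; (-3)·3 + 10·3 + 3·4 + 0·1; (-3)·3 + 3·3 + 10·4 + (-2)·1; (-3)·3 + 0·3 + (-2)·4 + 8·1) = (9, 33, 38, -9)
w2 = Kw1 = (11·9 + (-3)·33 + (-3)·38 + (-3)·(-9); (-3)·9 + 10·33 + 3·38 + 0·(-9); (-3)·9 + 3·33 + 10·38 + (-2)·(-9); (-3)·9 + 0·33 + (-2)·38 + 8·(-9)) = (-87, 417, 470, -175)
The requested component of w2 is -87.

-87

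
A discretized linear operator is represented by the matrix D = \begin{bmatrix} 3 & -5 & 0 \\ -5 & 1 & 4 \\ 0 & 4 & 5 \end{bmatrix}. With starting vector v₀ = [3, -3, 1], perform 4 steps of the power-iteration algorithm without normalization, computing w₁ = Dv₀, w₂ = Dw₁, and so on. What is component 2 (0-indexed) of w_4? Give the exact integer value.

-10459

w1 = Dv₀ = (3·3 + (-5)·(-3) + 0·1; (-5)·3 + 1·(-3) + 4·1; 0·3 + 4·(-3) + 5·1) = (24, -14, -7)
w2 = Dw1 = (3·24 + (-5)·(-14) + 0·(-7); (-5)·24 + 1·(-14) + 4·(-7); 0·24 + 4·(-14) + 5·(-7)) = (142, -162, -91)
w3 = Dw2 = (1236, -1236, -1103)
w4 = Dw3 = (9888, -11828, -10459)
The requested component of w4 is -10459.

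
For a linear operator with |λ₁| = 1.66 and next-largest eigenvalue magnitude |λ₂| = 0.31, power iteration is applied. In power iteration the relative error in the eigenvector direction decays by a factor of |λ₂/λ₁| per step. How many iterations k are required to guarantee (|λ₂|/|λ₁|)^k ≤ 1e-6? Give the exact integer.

|λ₂/λ₁| = 0.31/1.66 = 0.18675
Need k ≥ ln(1e-6) / ln(0.18675) = -13.8155 / -1.6780 ≈ 8.233
Smallest integer k satisfying the bound: 9

9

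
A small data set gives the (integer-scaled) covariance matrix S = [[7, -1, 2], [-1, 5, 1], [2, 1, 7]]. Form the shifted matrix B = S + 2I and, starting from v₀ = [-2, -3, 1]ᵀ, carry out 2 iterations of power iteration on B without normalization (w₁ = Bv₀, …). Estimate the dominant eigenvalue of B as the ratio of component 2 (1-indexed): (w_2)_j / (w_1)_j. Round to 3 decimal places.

B = S + 2I has rows (9, -1, 2); (-1, 7, 1); (2, 1, 9)
w1 = Bv₀ = (9·(-2) + (-1)·(-3) + 2·1; (-1)·(-2) + 7·(-3) + 1·1; 2·(-2) + 1·(-3) + 9·1) = (-13, -18, 2)
w2 = Bw1 = (9·(-13) + (-1)·(-18) + 2·2; (-1)·(-13) + 7·(-18) + 1·2; 2·(-13) + 1·(-18) + 9·2) = (-95, -111, -26)
Ratio: -111/-18 = 6.167

6.167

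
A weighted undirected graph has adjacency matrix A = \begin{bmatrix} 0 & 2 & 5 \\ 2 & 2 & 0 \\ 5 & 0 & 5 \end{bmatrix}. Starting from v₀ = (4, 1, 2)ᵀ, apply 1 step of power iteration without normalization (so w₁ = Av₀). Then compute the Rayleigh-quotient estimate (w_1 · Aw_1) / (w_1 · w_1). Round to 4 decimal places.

7.6748

w1 = Av₀ = (0·4 + 2·1 + 5·2; 2·4 + 2·1 + 0·2; 5·4 + 0·1 + 5·2) = (12, 10, 30)
Aw1 = (170, 44, 210)
w1·Aw1 = 12·170 + 10·44 + 30·210 = 8780; w1·w1 = 12·12 + 10·10 + 30·30 = 1144
λ ≈ 8780/1144 = 7.6748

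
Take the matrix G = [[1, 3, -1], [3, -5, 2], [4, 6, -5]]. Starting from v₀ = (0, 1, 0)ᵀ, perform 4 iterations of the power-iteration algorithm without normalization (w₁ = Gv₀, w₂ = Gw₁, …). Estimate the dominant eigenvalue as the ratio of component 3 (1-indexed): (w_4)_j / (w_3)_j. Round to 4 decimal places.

-8.6216

w1 = Gv₀ = (3, -5, 6)
w2 = Gw1 = (-18, 46, -48)
w3 = Gw2 = (168, -380, 444)
w4 = Gw3 = (-1416, 3292, -3828)
Ratio at component: -3828 / 444 = -8.6216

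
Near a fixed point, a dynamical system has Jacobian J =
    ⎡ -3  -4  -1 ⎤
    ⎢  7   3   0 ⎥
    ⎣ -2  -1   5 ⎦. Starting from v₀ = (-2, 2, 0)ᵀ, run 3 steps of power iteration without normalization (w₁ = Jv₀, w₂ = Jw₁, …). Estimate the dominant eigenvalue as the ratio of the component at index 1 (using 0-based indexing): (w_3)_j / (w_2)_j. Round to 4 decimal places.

w1 = Jv₀ = ((-3)·(-2) + (-4)·2 + (-1)·0; 7·(-2) + 3·2 + 0·0; (-2)·(-2) + (-1)·2 + 5·0) = (-2, -8, 2)
w2 = Jw1 = ((-3)·(-2) + (-4)·(-8) + (-1)·2; 7·(-2) + 3·(-8) + 0·2; (-2)·(-2) + (-1)·(-8) + 5·2) = (36, -38, 22)
w3 = Jw2 = (22, 138, 76)
Ratio at component: 138 / -38 = -3.6316

-3.6316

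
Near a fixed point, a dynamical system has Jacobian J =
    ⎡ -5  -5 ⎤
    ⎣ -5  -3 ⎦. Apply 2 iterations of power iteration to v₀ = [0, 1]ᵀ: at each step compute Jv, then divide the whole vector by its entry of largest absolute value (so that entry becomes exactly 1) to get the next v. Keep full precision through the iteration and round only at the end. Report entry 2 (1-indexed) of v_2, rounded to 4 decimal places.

Jv0 = (-5.00000, -3.00000); divide by -5.00000 → v1 = (1.00000, 0.60000)
Jv1 = (-8.00000, -6.80000); divide by -8.00000 → v2 = (1.00000, 0.85000)
Requested entry of v2: 34/40 = 0.8500

0.8500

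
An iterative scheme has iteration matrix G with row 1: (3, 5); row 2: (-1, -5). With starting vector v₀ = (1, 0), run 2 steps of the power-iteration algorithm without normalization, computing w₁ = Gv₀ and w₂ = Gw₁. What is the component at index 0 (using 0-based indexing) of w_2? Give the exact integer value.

4

w1 = Gv₀ = (3·1 + 5·0; (-1)·1 + (-5)·0) = (3, -1)
w2 = Gw1 = (3·3 + 5·(-1); (-1)·3 + (-5)·(-1)) = (4, 2)
The requested component of w2 is 4.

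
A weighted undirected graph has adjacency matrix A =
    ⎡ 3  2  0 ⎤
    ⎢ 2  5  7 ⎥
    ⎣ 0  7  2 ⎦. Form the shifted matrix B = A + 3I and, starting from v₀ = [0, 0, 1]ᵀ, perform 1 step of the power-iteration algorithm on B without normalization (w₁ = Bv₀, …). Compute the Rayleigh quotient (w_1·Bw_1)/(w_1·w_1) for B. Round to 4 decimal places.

13.6081

B = A + 3I has rows (6, 2, 0); (2, 8, 7); (0, 7, 5)
w1 = Bv₀ = (0, 7, 5)
Bw1 = (14, 91, 74)
w1·Bw1 = 1007; w1·w1 = 74; μ ≈ 1007/74 = 13.6081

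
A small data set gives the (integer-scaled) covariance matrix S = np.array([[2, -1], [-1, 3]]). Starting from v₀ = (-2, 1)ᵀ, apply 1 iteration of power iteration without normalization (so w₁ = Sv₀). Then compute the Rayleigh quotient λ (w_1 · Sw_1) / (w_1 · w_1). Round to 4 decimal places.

w1 = Sv₀ = (2·(-2) + (-1)·1; (-1)·(-2) + 3·1) = (-5, 5)
Sw1 = (-15, 20)
w1·Sw1 = (-5)·(-15) + 5·20 = 175; w1·w1 = (-5)·(-5) + 5·5 = 50
λ ≈ 175/50 = 3.5000

3.5000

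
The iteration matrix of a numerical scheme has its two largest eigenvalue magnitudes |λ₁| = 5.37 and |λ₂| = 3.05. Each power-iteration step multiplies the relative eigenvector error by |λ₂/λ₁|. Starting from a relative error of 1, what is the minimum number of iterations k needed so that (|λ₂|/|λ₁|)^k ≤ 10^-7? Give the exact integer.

29

|λ₂/λ₁| = 3.05/5.37 = 0.56797
Need k ≥ ln(10^-7) / ln(0.56797) = -16.1181 / -0.5657 ≈ 28.493
Smallest integer k satisfying the bound: 29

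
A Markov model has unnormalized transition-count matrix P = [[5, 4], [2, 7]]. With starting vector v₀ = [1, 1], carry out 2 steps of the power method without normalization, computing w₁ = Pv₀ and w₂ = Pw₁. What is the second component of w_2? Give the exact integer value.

81

w1 = Pv₀ = (9, 9)
w2 = Pw1 = (81, 81)
The requested component of w2 is 81.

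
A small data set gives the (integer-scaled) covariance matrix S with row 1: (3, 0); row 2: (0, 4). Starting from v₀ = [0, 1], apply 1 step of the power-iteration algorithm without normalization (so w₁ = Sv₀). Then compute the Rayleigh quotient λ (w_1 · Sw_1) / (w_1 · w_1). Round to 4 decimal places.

λ ≈ 4.0000

w1 = Sv₀ = (0, 4)
Sw1 = (0, 16)
w1·Sw1 = 0·0 + 4·16 = 64; w1·w1 = 0·0 + 4·4 = 16
λ ≈ 64/16 = 4.0000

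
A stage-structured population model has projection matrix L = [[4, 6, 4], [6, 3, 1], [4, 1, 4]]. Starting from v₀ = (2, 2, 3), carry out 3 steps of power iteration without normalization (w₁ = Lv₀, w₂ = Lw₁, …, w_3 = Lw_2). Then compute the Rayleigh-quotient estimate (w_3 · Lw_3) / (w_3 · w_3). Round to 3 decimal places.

w1 = Lv₀ = (4·2 + 6·2 + 4·3; 6·2 + 3·2 + 1·3; 4·2 + 1·2 + 4·3) = (32, 21, 22)
w2 = Lw1 = (4·32 + 6·21 + 4·22; 6·32 + 3·21 + 1·22; 4·32 + 1·21 + 4·22) = (342, 277, 237)
w3 = Lw2 = (3978, 3120, 2593)
Lw3 = (45004, 35821, 29404)
w3·Lw3 = 3978·45004 + 3120·35821 + 2593·29404 = 367032004; w3·w3 = 3978·3978 + 3120·3120 + 2593·2593 = 32282533
λ ≈ 367032004/32282533 = 11.369

λ ≈ 11.369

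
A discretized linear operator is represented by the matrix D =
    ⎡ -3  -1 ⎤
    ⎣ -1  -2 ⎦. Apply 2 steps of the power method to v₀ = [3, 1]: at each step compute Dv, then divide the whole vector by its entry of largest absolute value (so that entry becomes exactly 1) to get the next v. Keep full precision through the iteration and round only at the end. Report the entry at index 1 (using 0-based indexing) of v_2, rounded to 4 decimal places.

0.5714

Dv0 = (-10.00000, -5.00000); divide by -10.00000 → v1 = (1.00000, 0.50000)
Dv1 = (-3.50000, -2.00000); divide by -3.50000 → v2 = (1.00000, 0.57143)
Requested entry of v2: 20/35 = 0.5714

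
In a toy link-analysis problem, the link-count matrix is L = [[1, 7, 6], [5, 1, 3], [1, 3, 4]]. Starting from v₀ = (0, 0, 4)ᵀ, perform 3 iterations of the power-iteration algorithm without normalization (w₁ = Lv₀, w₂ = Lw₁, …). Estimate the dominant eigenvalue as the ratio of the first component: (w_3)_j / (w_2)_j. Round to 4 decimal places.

w1 = Lv₀ = (24, 12, 16)
w2 = Lw1 = (204, 180, 124)
w3 = Lw2 = (2208, 1572, 1240)
Ratio at component: 2208 / 204 = 10.8235

λ ≈ 10.8235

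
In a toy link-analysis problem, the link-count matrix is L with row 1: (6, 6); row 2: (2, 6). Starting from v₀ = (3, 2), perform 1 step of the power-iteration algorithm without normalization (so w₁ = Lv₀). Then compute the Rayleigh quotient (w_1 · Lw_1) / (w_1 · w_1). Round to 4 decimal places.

9.5294

w1 = Lv₀ = (6·3 + 6·2; 2·3 + 6·2) = (30, 18)
Lw1 = (288, 168)
w1·Lw1 = 30·288 + 18·168 = 11664; w1·w1 = 30·30 + 18·18 = 1224
λ ≈ 11664/1224 = 9.5294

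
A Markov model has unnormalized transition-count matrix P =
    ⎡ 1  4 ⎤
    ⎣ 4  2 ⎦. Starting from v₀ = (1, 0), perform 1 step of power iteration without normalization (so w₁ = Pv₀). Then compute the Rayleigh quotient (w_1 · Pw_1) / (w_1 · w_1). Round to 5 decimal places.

w1 = Pv₀ = (1·1 + 4·0; 4·1 + 2·0) = (1, 4)
Pw1 = (17, 12)
w1·Pw1 = 1·17 + 4·12 = 65; w1·w1 = 1·1 + 4·4 = 17
λ ≈ 65/17 = 3.82353

3.82353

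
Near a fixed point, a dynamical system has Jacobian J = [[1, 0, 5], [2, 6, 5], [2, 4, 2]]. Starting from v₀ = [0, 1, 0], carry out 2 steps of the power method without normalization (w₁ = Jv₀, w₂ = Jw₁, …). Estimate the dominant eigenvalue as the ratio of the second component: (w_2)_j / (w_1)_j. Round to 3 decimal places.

w1 = Jv₀ = (1·0 + 0·1 + 5·0; 2·0 + 6·1 + 5·0; 2·0 + 4·1 + 2·0) = (0, 6, 4)
w2 = Jw1 = (1·0 + 0·6 + 5·4; 2·0 + 6·6 + 5·4; 2·0 + 4·6 + 2·4) = (20, 56, 32)
Ratio at component: 56 / 6 = 9.333

λ ≈ 9.333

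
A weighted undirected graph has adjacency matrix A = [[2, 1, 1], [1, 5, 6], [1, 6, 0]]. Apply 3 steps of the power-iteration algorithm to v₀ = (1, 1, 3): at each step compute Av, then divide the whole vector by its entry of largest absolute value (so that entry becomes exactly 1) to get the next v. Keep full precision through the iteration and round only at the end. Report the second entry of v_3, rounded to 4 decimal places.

1.0000

Av0 = (6.00000, 24.00000, 7.00000); divide by 24.00000 → v1 = (0.25000, 1.00000, 0.29167)
Av1 = (1.79167, 7.00000, 6.25000); divide by 7.00000 → v2 = (0.25595, 1.00000, 0.89286)
Av2 = (2.40476, 10.61310, 6.25595); divide by 10.61310 → v3 = (0.22658, 1.00000, 0.58946)
Requested entry of v3: 1783/1783 = 1.0000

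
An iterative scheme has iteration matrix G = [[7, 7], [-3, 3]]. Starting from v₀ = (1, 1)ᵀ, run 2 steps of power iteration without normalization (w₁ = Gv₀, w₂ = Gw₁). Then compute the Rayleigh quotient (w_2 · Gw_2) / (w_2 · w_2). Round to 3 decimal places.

w1 = Gv₀ = (7·1 + 7·1; (-3)·1 + 3·1) = (14, 0)
w2 = Gw1 = (7·14 + 7·0; (-3)·14 + 3·0) = (98, -42)
Gw2 = (392, -420)
w2·Gw2 = 98·392 + (-42)·(-420) = 56056; w2·w2 = 98·98 + (-42)·(-42) = 11368
λ ≈ 56056/11368 = 4.931

4.931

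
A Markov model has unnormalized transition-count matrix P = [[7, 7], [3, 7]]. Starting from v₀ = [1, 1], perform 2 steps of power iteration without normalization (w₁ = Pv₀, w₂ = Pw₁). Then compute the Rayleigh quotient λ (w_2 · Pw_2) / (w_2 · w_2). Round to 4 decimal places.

λ ≈ 11.6154

w1 = Pv₀ = (7·1 + 7·1; 3·1 + 7·1) = (14, 10)
w2 = Pw1 = (7·14 + 7·10; 3·14 + 7·10) = (168, 112)
Pw2 = (1960, 1288)
w2·Pw2 = 168·1960 + 112·1288 = 473536; w2·w2 = 168·168 + 112·112 = 40768
λ ≈ 473536/40768 = 11.6154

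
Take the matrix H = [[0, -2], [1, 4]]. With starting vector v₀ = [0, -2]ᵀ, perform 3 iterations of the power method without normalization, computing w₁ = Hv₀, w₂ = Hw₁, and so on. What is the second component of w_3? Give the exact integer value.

w1 = Hv₀ = (0·0 + (-2)·(-2); 1·0 + 4·(-2)) = (4, -8)
w2 = Hw1 = (0·4 + (-2)·(-8); 1·4 + 4·(-8)) = (16, -28)
w3 = Hw2 = (56, -96)
The requested component of w3 is -96.

-96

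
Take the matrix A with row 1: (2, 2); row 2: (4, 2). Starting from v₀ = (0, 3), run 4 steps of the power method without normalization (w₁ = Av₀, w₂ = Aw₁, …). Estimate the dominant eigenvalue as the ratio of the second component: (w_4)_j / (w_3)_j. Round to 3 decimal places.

w1 = Av₀ = (2·0 + 2·3; 4·0 + 2·3) = (6, 6)
w2 = Aw1 = (2·6 + 2·6; 4·6 + 2·6) = (24, 36)
w3 = Aw2 = (120, 168)
w4 = Aw3 = (576, 816)
Ratio at component: 816 / 168 = 4.857

4.857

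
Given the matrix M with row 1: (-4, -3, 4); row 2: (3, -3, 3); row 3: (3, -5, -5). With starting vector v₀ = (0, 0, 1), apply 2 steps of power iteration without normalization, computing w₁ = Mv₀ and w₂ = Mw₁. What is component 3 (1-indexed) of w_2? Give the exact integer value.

w1 = Mv₀ = (4, 3, -5)
w2 = Mw1 = (-45, -12, 22)
The requested component of w2 is 22.

22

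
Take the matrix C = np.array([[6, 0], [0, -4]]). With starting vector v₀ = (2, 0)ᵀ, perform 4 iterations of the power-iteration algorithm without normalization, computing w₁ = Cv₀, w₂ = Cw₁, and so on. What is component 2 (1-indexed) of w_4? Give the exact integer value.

w1 = Cv₀ = (12, 0)
w2 = Cw1 = (72, 0)
w3 = Cw2 = (432, 0)
w4 = Cw3 = (2592, 0)
The requested component of w4 is 0.

0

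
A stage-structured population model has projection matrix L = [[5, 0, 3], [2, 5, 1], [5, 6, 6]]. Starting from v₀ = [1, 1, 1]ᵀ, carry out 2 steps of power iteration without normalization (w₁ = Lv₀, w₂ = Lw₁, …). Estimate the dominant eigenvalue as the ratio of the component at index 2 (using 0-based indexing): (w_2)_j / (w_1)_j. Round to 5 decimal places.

w1 = Lv₀ = (5·1 + 0·1 + 3·1; 2·1 + 5·1 + 1·1; 5·1 + 6·1 + 6·1) = (8, 8, 17)
w2 = Lw1 = (5·8 + 0·8 + 3·17; 2·8 + 5·8 + 1·17; 5·8 + 6·8 + 6·17) = (91, 73, 190)
Ratio at component: 190 / 17 = 11.17647

11.17647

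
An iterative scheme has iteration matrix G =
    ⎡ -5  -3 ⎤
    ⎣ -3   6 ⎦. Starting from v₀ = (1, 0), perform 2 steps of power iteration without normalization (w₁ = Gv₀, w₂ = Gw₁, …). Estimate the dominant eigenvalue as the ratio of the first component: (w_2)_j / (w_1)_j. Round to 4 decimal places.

w1 = Gv₀ = ((-5)·1 + (-3)·0; (-3)·1 + 6·0) = (-5, -3)
w2 = Gw1 = ((-5)·(-5) + (-3)·(-3); (-3)·(-5) + 6·(-3)) = (34, -3)
Ratio at component: 34 / -5 = -6.8000

λ ≈ -6.8000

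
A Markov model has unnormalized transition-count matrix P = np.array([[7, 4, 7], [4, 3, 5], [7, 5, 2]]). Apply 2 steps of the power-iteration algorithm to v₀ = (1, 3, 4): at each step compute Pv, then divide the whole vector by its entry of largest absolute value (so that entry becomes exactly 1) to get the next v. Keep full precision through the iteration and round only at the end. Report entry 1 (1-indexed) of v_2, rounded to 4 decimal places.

Pv0 = (47.00000, 33.00000, 30.00000); divide by 47.00000 → v1 = (1.00000, 0.70213, 0.63830)
Pv1 = (14.27660, 9.29787, 11.78723); divide by 14.27660 → v2 = (1.00000, 0.65127, 0.82563)
Requested entry of v2: 671/671 = 1.0000

1.0000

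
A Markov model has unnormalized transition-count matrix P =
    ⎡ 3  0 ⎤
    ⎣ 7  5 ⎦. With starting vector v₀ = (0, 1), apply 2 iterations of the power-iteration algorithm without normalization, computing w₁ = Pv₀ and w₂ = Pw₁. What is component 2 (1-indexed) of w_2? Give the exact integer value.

w1 = Pv₀ = (0, 5)
w2 = Pw1 = (0, 25)
The requested component of w2 is 25.

25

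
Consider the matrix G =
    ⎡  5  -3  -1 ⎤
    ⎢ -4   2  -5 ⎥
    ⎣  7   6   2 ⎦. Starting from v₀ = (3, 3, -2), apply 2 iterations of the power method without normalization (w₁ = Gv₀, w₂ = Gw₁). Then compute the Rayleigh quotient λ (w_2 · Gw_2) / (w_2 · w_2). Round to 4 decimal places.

w1 = Gv₀ = (8, 4, 35)
w2 = Gw1 = (-7, -199, 150)
Gw2 = (412, -1120, -943)
w2·Gw2 = (-7)·412 + (-199)·(-1120) + 150·(-943) = 78546; w2·w2 = (-7)·(-7) + (-199)·(-199) + 150·150 = 62150
λ ≈ 78546/62150 = 1.2638

1.2638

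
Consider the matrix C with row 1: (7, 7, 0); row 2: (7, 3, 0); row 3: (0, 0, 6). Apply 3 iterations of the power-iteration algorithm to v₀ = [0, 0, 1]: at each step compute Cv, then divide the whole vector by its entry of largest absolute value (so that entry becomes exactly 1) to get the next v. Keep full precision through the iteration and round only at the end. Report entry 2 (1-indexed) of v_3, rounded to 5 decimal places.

Cv0 = (0.000000, 0.000000, 6.000000); divide by 6.000000 → v1 = (0.000000, 0.000000, 1.000000)
Cv1 = (0.000000, 0.000000, 6.000000); divide by 6.000000 → v2 = (0.000000, 0.000000, 1.000000)
Cv2 = (0.000000, 0.000000, 6.000000); divide by 6.000000 → v3 = (0.000000, 0.000000, 1.000000)
Requested entry of v3: 0/216 = 0.00000

0.00000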